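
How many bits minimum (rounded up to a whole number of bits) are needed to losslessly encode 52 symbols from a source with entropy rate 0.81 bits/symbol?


Minimum bits >= n * H = 52 * 0.81 = 42.12, rounded up to a whole number of bits = 43

43 bits


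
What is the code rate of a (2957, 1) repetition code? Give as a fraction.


Rate = k/n = 1/2957

1/2957


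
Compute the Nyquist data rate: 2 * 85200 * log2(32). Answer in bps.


Rate = 2 * B * log2(M) = 2 * 85200 * 5.0 = 852000.0

852000.0 bps


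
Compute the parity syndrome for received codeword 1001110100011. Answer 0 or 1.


Syndrome = XOR of all bits = 1 XOR 0 XOR 0 XOR 1 XOR 1 XOR 1 XOR 0 XOR 1 XOR 0 XOR 0 XOR 0 XOR 1 XOR 1 = 1

1


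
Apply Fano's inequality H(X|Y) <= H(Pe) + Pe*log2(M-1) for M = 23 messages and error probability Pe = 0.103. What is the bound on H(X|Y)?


H(Pe) = -Pe*log2(Pe) - (1-Pe)*log2(1-Pe) = -0.103*log2(0.103) - 0.897*log2(0.897) = 0.337766 + 0.140668 = 0.4784. Pe*log2(M-1) = 0.103*log2(22) = 0.459321. Bound = H(Pe) + Pe*log2(M-1) = 0.337766 + 0.140668 + 0.459321 = 0.9378

0.9378 bits


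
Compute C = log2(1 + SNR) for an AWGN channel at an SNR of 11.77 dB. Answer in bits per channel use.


SNR_linear = 10^(11.77/10) = 15.0314; C = log2(1 + SNR_linear) = log2(1 + 15.0314) = 4.0028

4.0028 bits/channel use


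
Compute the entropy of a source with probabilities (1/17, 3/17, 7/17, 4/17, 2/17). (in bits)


H = -sum(p_i * log2(p_i)). Terms: -(1/17)*log2(1/17) = 0.240439; -(3/17)*log2(3/17) = 0.441618; -(7/17)*log2(7/17) = 0.527103; -(4/17)*log2(4/17) = 0.491168; -(2/17)*log2(2/17) = 0.363231. H = 0.240439 + 0.441618 + 0.527103 + 0.491168 + 0.363231 = 2.0636

2.0636 bits


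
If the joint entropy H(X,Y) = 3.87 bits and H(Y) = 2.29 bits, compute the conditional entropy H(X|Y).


H(X|Y) = H(X,Y) - H(Y) = 3.87 - 2.29 = 1.58

1.58 bits


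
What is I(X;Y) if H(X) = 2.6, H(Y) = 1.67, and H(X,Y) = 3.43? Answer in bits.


I(X;Y) = H(X) + H(Y) - H(X,Y) = 2.6 + 1.67 - 3.43 = 0.84

0.84 bits


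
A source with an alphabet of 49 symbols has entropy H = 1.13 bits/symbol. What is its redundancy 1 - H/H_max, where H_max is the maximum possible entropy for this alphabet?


H_max = log2(K) = log2(49) = 5.6147 bits/symbol. Redundancy = 1 - H/H_max = 1 - 1.13/5.6147 = 1 - 0.2013 = 0.7987

0.7987


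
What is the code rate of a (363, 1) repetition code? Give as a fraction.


Rate = k/n = 1/363

1/363


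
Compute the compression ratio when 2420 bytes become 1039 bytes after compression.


Ratio = original / compressed = 2420 / 1039 = 2.3292

2.3292


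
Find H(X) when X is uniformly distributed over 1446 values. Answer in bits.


H = log2(n) = log2(1446) = 10.4979

10.4979 bits


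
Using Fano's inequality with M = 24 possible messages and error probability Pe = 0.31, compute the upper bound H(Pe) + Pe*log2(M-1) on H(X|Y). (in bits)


H(Pe) = -Pe*log2(Pe) - (1-Pe)*log2(1-Pe) = -0.31*log2(0.31) - 0.69*log2(0.69) = 0.523795 + 0.369379 = 0.8932. Pe*log2(M-1) = 0.31*log2(23) = 1.402304. Bound = H(Pe) + Pe*log2(M-1) = 0.523795 + 0.369379 + 1.402304 = 2.2955

2.2955 bits


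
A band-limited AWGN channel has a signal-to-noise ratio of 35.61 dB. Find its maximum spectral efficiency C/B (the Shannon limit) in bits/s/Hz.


SNR_linear = 10^(35.61/10) = 3639.1504; C/B = log2(1 + SNR_linear) = log2(1 + 3639.1504) = 11.8298

11.8298 bits/s/Hz


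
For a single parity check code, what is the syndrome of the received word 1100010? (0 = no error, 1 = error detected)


Syndrome = XOR of all bits = 1 XOR 1 XOR 0 XOR 0 XOR 0 XOR 1 XOR 0 = 1

1


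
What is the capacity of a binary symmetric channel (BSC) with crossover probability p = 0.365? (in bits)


H(p) = -p*log2(p) - (1-p)*log2(1-p) = -0.365*log2(0.365) - 0.635*log2(0.635) = 0.530722 + 0.416034 = 0.9468. C = 1 - H(p) = 1 - 0.9468 = 0.0532

0.0532 bits


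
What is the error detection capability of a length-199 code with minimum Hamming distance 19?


Detection capability = d_min - 1 = 19 - 1 = 18

18 errors


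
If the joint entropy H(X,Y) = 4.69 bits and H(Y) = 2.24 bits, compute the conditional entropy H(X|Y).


H(X|Y) = H(X,Y) - H(Y) = 4.69 - 2.24 = 2.45

2.45 bits


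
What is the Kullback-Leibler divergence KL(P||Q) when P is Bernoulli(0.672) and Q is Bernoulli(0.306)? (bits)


KL = p*log2(p/q) + (1-p)*log2((1-p)/(1-q)) = 0.672*log2(0.672/0.306) + 0.328*log2(0.328/0.694) = 0.408

0.408 bits


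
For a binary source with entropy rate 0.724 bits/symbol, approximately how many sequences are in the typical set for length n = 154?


log2|A_typical| = nH = 154 * 0.724 = 111.496, so |A_typical| ~ 2^111.496 = 3.661e+33

3.661e+33


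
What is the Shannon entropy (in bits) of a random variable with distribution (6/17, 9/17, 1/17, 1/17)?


H = -sum(p_i * log2(p_i)). Terms: -(6/17)*log2(6/17) = 0.530294; -(9/17)*log2(9/17) = 0.485755; -(1/17)*log2(1/17) = 0.240439; -(1/17)*log2(1/17) = 0.240439. H = 0.530294 + 0.485755 + 0.240439 + 0.240439 = 1.4969

1.4969 bits


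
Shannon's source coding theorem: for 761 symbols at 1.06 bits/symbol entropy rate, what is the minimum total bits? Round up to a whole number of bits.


Minimum bits >= n * H = 761 * 1.06 = 806.66, rounded up to a whole number of bits = 807

807 bits


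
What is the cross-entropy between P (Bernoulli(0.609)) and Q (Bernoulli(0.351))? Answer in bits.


H(P,Q) = -p*log2(q) - (1-p)*log2(1-q). -0.609*log2(0.351) = 0.919868; -0.391*log2(0.649) = 0.243870. H(P,Q) = 0.919868 + 0.243870 = 1.1637

1.1637 bits


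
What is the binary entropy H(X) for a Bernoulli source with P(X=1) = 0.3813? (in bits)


H = -p*log2(p) - (1-p)*log2(1-p). -0.3813*log2(0.3813) = 0.530389; -0.6187*log2(0.6187) = 0.428566. H = 0.530389 + 0.428566 = 0.959

0.959 bits


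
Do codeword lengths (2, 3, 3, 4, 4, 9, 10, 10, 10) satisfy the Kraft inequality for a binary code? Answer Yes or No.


Kraft sum = sum(2^(-l_i)) = 0.6299, need <= 1. Result: satisfied (a binary prefix-free code with these lengths exists)

Yes


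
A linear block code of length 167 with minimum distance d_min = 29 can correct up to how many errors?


Correction capability = floor((d-1)/2) = floor((29-1)/2) = 14

14 errors


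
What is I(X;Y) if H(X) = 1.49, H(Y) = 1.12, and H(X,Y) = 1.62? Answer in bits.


I(X;Y) = H(X) + H(Y) - H(X,Y) = 1.49 + 1.12 - 1.62 = 0.99

0.99 bits


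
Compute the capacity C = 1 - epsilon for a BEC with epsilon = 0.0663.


C = 1 - epsilon = 1 - 0.0663 = 0.9337

0.9337 bits


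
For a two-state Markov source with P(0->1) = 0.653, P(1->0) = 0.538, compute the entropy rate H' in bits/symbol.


Stationary distribution: pi_0 = p10/(p01+p10) = 0.4517, pi_1 = 0.5483. Entropy rate H' = pi_0*H(p01) + pi_1*H(p10) = 0.4517*0.9314 + 0.5483*0.9958 = 0.9667

0.9667 bits/symbol


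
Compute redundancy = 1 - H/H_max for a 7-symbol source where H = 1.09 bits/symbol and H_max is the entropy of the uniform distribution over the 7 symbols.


H_max = log2(K) = log2(7) = 2.8074 bits/symbol. Redundancy = 1 - H/H_max = 1 - 1.09/2.8074 = 1 - 0.3883 = 0.6117

0.6117


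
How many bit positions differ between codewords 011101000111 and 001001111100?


Count differing positions: . ^ . ^ . . ^ ^ ^ . ^ ^ = 7 differences

7


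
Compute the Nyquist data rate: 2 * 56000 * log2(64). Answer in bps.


Rate = 2 * B * log2(M) = 2 * 56000 * 6.0 = 672000.0

672000.0 bps


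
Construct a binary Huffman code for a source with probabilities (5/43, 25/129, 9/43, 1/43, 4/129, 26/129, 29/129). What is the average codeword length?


Huffman construction (repeatedly merge the two least-probable nodes; each merge adds 1 bit to every symbol beneath it): 1/43 + 4/129 = 7/129; 7/129 + 5/43 = 22/129; 22/129 + 25/129 = 47/129; 26/129 + 9/43 = 53/129; 29/129 + 47/129 = 76/129; 53/129 + 76/129 = 1. Resulting codeword lengths (in the order the probabilities were given): (4, 3, 2, 5, 5, 2, 2). L_avg = sum(p_i * l_i) = 5/43*4 + 25/129*3 + 9/43*2 + 1/43*5 + 4/129*5 + 26/129*2 + 29/129*2 = 334/129 = 2.5891

2.5891 bits


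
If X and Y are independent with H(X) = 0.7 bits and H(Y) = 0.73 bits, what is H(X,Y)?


For independent variables, H(X,Y) = H(X) + H(Y) = 0.7 + 0.73 = 1.43

1.43 bits


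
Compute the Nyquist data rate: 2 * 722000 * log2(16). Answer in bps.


Rate = 2 * B * log2(M) = 2 * 722000 * 4.0 = 5776000.0

5776000.0 bps


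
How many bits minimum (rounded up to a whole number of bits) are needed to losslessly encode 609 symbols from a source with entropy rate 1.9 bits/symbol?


Minimum bits >= n * H = 609 * 1.9 = 1157.1, rounded up to a whole number of bits = 1158

1158 bits


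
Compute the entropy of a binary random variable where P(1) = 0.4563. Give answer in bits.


H = -p*log2(p) - (1-p)*log2(1-p). -0.4563*log2(0.4563) = 0.516507; -0.5437*log2(0.5437) = 0.477976. H = 0.516507 + 0.477976 = 0.9945

0.9945 bits


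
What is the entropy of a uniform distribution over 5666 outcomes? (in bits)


H = log2(n) = log2(5666) = 12.4681

12.4681 bits


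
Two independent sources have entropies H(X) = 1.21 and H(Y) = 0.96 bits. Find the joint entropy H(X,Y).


For independent variables, H(X,Y) = H(X) + H(Y) = 1.21 + 0.96 = 2.17

2.17 bits


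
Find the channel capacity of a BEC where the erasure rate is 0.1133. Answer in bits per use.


C = 1 - epsilon = 1 - 0.1133 = 0.8867

0.8867 bits


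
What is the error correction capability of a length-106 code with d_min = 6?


Correction capability = floor((d-1)/2) = floor((6-1)/2) = 2

2 errors


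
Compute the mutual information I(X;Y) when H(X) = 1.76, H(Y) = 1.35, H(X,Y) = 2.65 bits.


I(X;Y) = H(X) + H(Y) - H(X,Y) = 1.76 + 1.35 - 2.65 = 0.46

0.46 bits


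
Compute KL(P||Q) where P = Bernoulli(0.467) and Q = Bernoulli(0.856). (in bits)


KL = p*log2(p/q) + (1-p)*log2((1-p)/(1-q)) = 0.467*log2(0.467/0.856) + 0.533*log2(0.533/0.144) = 0.5981

0.5981 bits


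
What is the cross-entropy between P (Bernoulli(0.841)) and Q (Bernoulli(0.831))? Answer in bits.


H(P,Q) = -p*log2(q) - (1-p)*log2(1-q). -0.841*log2(0.831) = 0.224614; -0.159*log2(0.169) = 0.407820. H(P,Q) = 0.224614 + 0.407820 = 0.6324

0.6324 bits


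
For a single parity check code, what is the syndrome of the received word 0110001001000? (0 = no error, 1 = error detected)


Syndrome = XOR of all bits = 0 XOR 1 XOR 1 XOR 0 XOR 0 XOR 0 XOR 1 XOR 0 XOR 0 XOR 1 XOR 0 XOR 0 XOR 0 = 0

0


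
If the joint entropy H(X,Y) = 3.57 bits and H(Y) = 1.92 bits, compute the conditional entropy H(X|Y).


H(X|Y) = H(X,Y) - H(Y) = 3.57 - 1.92 = 1.65

1.65 bits


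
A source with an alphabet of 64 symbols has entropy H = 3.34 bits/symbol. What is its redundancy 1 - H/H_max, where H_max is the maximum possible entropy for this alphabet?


H_max = log2(K) = log2(64) = 6.0 bits/symbol. Redundancy = 1 - H/H_max = 1 - 3.34/6.0 = 1 - 0.5567 = 0.4433

0.4433


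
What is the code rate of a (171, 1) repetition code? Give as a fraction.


Rate = k/n = 1/171

1/171


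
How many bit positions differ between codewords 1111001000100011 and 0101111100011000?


Count differing positions: ^ . ^ . ^ ^ . ^ . . ^ ^ ^ . ^ ^ = 10 differences

10


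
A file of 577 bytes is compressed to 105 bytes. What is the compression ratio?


Ratio = original / compressed = 577 / 105 = 5.4952

5.4952


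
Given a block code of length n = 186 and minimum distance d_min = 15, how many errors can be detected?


Detection capability = d_min - 1 = 15 - 1 = 14

14 errors


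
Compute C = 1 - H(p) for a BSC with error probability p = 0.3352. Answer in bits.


H(p) = -p*log2(p) - (1-p)*log2(1-p) = -0.3352*log2(0.3352) - 0.6648*log2(0.6648) = 0.528579 + 0.391572 = 0.9202. C = 1 - H(p) = 1 - 0.9202 = 0.0798

0.0798 bits


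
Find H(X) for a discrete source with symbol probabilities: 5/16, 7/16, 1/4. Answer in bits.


H = -sum(p_i * log2(p_i)). Terms: -(5/16)*log2(5/16) = 0.524397; -(7/16)*log2(7/16) = 0.521782; -(1/4)*log2(1/4) = 0.500000. H = 0.524397 + 0.521782 + 0.500000 = 1.5462

1.5462 bits


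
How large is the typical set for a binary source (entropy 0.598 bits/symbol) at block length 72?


log2|A_typical| = nH = 72 * 0.598 = 43.056, so |A_typical| ~ 2^43.056 = 9.144e+12

9.144e+12


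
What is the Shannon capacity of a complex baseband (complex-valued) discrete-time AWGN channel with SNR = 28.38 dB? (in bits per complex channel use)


SNR_linear = 10^(28.38/10) = 688.6523; C = log2(1 + SNR_linear) = log2(1 + 688.6523) = 9.4297

9.4297 bits/channel use


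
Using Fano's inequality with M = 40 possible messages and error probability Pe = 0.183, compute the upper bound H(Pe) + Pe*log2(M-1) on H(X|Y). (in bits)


H(Pe) = -Pe*log2(Pe) - (1-Pe)*log2(1-Pe) = -0.183*log2(0.183) - 0.817*log2(0.817) = 0.448365 + 0.238231 = 0.6866. Pe*log2(M-1) = 0.183*log2(39) = 0.967229. Bound = H(Pe) + Pe*log2(M-1) = 0.448365 + 0.238231 + 0.967229 = 1.6538

1.6538 bits


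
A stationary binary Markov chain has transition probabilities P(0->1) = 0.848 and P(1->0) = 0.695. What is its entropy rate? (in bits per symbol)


Stationary distribution: pi_0 = p10/(p01+p10) = 0.4504, pi_1 = 0.5496. Entropy rate H' = pi_0*H(p01) + pi_1*H(p10) = 0.4504*0.6148 + 0.5496*0.8873 = 0.7646

0.7646 bits/symbol


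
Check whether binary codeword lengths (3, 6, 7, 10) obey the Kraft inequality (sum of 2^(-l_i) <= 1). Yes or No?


Kraft sum = sum(2^(-l_i)) = 0.1494, need <= 1. Result: satisfied (a binary prefix-free code with these lengths exists)

Yes


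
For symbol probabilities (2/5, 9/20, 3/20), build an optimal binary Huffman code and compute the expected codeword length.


Huffman construction (repeatedly merge the two least-probable nodes; each merge adds 1 bit to every symbol beneath it): 3/20 + 2/5 = 11/20; 9/20 + 11/20 = 1. Resulting codeword lengths (in the order the probabilities were given): (2, 1, 2). L_avg = sum(p_i * l_i) = 2/5*2 + 9/20*1 + 3/20*2 = 31/20 = 1.55

1.55 bits


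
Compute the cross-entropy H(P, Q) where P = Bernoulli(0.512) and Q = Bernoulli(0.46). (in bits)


H(P,Q) = -p*log2(q) - (1-p)*log2(1-q). -0.512*log2(0.46) = 0.573591; -0.488*log2(0.54) = 0.433817. H(P,Q) = 0.573591 + 0.433817 = 1.0074

1.0074 bits


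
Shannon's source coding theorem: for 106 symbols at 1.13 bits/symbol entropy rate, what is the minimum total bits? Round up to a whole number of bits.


Minimum bits >= n * H = 106 * 1.13 = 119.78, rounded up to a whole number of bits = 120

120 bits


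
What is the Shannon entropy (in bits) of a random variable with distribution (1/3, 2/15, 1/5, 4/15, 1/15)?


H = -sum(p_i * log2(p_i)). Terms: -(1/3)*log2(1/3) = 0.528321; -(2/15)*log2(2/15) = 0.387585; -(1/5)*log2(1/5) = 0.464386; -(4/15)*log2(4/15) = 0.508504; -(1/15)*log2(1/15) = 0.260459. H = 0.528321 + 0.387585 + 0.464386 + 0.508504 + 0.260459 = 2.1493

2.1493 bits


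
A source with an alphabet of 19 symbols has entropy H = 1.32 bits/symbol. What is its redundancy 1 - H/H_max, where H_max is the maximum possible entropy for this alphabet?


H_max = log2(K) = log2(19) = 4.2479 bits/symbol. Redundancy = 1 - H/H_max = 1 - 1.32/4.2479 = 1 - 0.3107 = 0.6893

0.6893


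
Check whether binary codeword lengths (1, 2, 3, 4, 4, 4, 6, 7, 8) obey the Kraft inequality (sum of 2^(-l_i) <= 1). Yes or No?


Kraft sum = sum(2^(-l_i)) = 1.0898, need <= 1. Result: violated (a binary prefix-free code with these lengths cannot exist)

No


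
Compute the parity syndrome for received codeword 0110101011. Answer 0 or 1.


Syndrome = XOR of all bits = 0 XOR 1 XOR 1 XOR 0 XOR 1 XOR 0 XOR 1 XOR 0 XOR 1 XOR 1 = 0

0


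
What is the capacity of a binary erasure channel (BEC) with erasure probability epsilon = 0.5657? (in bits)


C = 1 - epsilon = 1 - 0.5657 = 0.4343

0.4343 bits


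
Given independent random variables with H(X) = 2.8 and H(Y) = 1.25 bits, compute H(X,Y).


For independent variables, H(X,Y) = H(X) + H(Y) = 2.8 + 1.25 = 4.05

4.05 bits


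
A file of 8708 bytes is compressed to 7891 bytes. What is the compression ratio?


Ratio = original / compressed = 8708 / 7891 = 1.1035

1.1035


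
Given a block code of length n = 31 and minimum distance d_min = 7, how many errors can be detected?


Detection capability = d_min - 1 = 7 - 1 = 6

6 errors


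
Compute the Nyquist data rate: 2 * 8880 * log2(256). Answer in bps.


Rate = 2 * B * log2(M) = 2 * 8880 * 8.0 = 142080.0

142080.0 bps


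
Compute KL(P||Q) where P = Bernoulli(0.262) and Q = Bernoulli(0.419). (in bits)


KL = p*log2(p/q) + (1-p)*log2((1-p)/(1-q)) = 0.262*log2(0.262/0.419) + 0.738*log2(0.738/0.581) = 0.0772

0.0772 bits


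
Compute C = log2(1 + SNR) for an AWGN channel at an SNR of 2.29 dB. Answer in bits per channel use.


SNR_linear = 10^(2.29/10) = 1.6943; C = log2(1 + SNR_linear) = log2(1 + 1.6943) = 1.4299

1.4299 bits/channel use


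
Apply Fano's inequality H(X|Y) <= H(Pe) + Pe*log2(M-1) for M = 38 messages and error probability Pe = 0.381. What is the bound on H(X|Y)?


H(Pe) = -Pe*log2(Pe) - (1-Pe)*log2(1-Pe) = -0.381*log2(0.381) - 0.619*log2(0.619) = 0.530404 + 0.428341 = 0.9587. Pe*log2(M-1) = 0.381*log2(37) = 1.984802. Bound = H(Pe) + Pe*log2(M-1) = 0.530404 + 0.428341 + 1.984802 = 2.9435

2.9435 bits


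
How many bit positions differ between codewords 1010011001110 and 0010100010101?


Count differing positions: ^ . . . ^ ^ ^ . ^ ^ . ^ ^ = 8 differences

8


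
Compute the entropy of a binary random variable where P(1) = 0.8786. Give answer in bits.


H = -p*log2(p) - (1-p)*log2(1-p). -0.8786*log2(0.8786) = 0.164054; -0.1214*log2(0.1214) = 0.369318. H = 0.164054 + 0.369318 = 0.5334

0.5334 bits


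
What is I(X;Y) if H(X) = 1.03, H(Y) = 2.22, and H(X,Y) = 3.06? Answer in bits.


I(X;Y) = H(X) + H(Y) - H(X,Y) = 1.03 + 2.22 - 3.06 = 0.19

0.19 bits


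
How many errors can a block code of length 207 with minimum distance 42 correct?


Correction capability = floor((d-1)/2) = floor((42-1)/2) = 20

20 errors


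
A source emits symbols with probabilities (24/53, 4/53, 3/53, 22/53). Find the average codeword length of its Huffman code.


Huffman construction (repeatedly merge the two least-probable nodes; each merge adds 1 bit to every symbol beneath it): 3/53 + 4/53 = 7/53; 7/53 + 22/53 = 29/53; 24/53 + 29/53 = 1. Resulting codeword lengths (in the order the probabilities were given): (1, 3, 3, 2). L_avg = sum(p_i * l_i) = 24/53*1 + 4/53*3 + 3/53*3 + 22/53*2 = 89/53 = 1.6792

1.6792 bits


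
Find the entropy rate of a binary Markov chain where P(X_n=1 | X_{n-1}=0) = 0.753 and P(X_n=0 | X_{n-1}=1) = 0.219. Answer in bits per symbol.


Stationary distribution: pi_0 = p10/(p01+p10) = 0.2253, pi_1 = 0.7747. Entropy rate H' = pi_0*H(p01) + pi_1*H(p10) = 0.2253*0.8065 + 0.7747*0.7583 = 0.7692

0.7692 bits/symbol


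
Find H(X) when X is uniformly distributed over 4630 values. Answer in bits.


H = log2(n) = log2(4630) = 12.1768

12.1768 bits


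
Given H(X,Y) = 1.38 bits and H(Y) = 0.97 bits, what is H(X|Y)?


H(X|Y) = H(X,Y) - H(Y) = 1.38 - 0.97 = 0.41

0.41 bits


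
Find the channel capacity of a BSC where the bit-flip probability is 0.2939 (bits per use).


H(p) = -p*log2(p) - (1-p)*log2(1-p) = -0.2939*log2(0.2939) - 0.7061*log2(0.7061) = 0.519205 + 0.354501 = 0.8737. C = 1 - H(p) = 1 - 0.8737 = 0.1263

0.1263 bits


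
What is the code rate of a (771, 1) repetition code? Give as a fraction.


Rate = k/n = 1/771

1/771


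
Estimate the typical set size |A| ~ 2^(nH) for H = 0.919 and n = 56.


log2|A_typical| = nH = 56 * 0.919 = 51.464, so |A_typical| ~ 2^51.464 = 3.106e+15

3.106e+15


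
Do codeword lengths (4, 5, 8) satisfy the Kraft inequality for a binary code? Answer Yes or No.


Kraft sum = sum(2^(-l_i)) = 0.0977, need <= 1. Result: satisfied (a binary prefix-free code with these lengths exists)

Yes


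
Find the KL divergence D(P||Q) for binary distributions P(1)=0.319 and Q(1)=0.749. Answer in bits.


KL = p*log2(p/q) + (1-p)*log2((1-p)/(1-q)) = 0.319*log2(0.319/0.749) + 0.681*log2(0.681/0.251) = 0.5878

0.5878 bits


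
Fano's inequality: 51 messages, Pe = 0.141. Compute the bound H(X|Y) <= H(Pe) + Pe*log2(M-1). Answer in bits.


H(Pe) = -Pe*log2(Pe) - (1-Pe)*log2(1-Pe) = -0.141*log2(0.141) - 0.859*log2(0.859) = 0.398499 + 0.188353 = 0.5869. Pe*log2(M-1) = 0.141*log2(50) = 0.795784. Bound = H(Pe) + Pe*log2(M-1) = 0.398499 + 0.188353 + 0.795784 = 1.3826

1.3826 bits


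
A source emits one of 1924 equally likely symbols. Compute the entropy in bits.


H = log2(n) = log2(1924) = 10.9099

10.9099 bits


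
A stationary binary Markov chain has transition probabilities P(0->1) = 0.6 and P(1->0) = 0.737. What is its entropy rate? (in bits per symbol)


Stationary distribution: pi_0 = p10/(p01+p10) = 0.5512, pi_1 = 0.4488. Entropy rate H' = pi_0*H(p01) + pi_1*H(p10) = 0.5512*0.971 + 0.4488*0.8312 = 0.9083

0.9083 bits/symbol


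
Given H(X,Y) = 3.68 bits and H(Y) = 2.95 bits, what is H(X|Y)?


H(X|Y) = H(X,Y) - H(Y) = 3.68 - 2.95 = 0.73

0.73 bits


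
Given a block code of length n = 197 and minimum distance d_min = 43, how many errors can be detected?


Detection capability = d_min - 1 = 43 - 1 = 42

42 errors


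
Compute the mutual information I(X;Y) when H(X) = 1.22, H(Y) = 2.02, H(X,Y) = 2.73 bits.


I(X;Y) = H(X) + H(Y) - H(X,Y) = 1.22 + 2.02 - 2.73 = 0.51

0.51 bits


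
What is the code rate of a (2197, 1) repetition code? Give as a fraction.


Rate = k/n = 1/2197

1/2197


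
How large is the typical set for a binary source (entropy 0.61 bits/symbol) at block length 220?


log2|A_typical| = nH = 220 * 0.61 = 134.2, so |A_typical| ~ 2^134.2 = 2.502e+40

2.502e+40


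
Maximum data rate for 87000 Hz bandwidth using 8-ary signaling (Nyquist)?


Rate = 2 * B * log2(M) = 2 * 87000 * 3.0 = 522000.0

522000.0 bps


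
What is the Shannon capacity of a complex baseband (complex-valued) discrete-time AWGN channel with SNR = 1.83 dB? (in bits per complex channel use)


SNR_linear = 10^(1.83/10) = 1.5241; C = log2(1 + SNR_linear) = log2(1 + 1.5241) = 1.3357

1.3357 bits/channel use


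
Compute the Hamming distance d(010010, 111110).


Count differing positions: ^ . ^ ^ . . = 3 differences

3


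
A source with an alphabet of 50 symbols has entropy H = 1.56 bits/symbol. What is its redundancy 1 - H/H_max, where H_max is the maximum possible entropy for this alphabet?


H_max = log2(K) = log2(50) = 5.6439 bits/symbol. Redundancy = 1 - H/H_max = 1 - 1.56/5.6439 = 1 - 0.2764 = 0.7236

0.7236


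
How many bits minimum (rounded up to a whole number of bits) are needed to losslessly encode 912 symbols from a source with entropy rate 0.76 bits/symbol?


Minimum bits >= n * H = 912 * 0.76 = 693.12, rounded up to a whole number of bits = 694

694 bits


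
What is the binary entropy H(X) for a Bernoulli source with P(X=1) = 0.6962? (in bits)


H = -p*log2(p) - (1-p)*log2(1-p). -0.6962*log2(0.6962) = 0.363713; -0.3038*log2(0.3038) = 0.522173. H = 0.363713 + 0.522173 = 0.8859

0.8859 bits


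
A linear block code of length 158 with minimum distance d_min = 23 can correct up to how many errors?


Correction capability = floor((d-1)/2) = floor((23-1)/2) = 11

11 errors


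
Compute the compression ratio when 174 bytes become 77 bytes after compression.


Ratio = original / compressed = 174 / 77 = 2.2597

2.2597


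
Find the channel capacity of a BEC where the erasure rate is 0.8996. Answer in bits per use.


C = 1 - epsilon = 1 - 0.8996 = 0.1004

0.1004 bits


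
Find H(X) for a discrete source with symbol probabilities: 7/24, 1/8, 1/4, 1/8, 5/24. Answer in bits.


H = -sum(p_i * log2(p_i)). Terms: -(7/24)*log2(7/24) = 0.518469; -(1/8)*log2(1/8) = 0.375000; -(1/4)*log2(1/4) = 0.500000; -(1/8)*log2(1/8) = 0.375000; -(5/24)*log2(5/24) = 0.471466. H = 0.518469 + 0.375000 + 0.500000 + 0.375000 + 0.471466 = 2.2399

2.2399 bits


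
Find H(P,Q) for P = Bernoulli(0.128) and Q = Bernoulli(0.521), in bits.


H(P,Q) = -p*log2(q) - (1-p)*log2(1-q). -0.128*log2(0.521) = 0.120403; -0.872*log2(0.479) = 0.925979. H(P,Q) = 0.120403 + 0.925979 = 1.0464

1.0464 bits


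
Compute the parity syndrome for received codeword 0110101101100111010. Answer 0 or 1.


Syndrome = XOR of all bits = 0 XOR 1 XOR 1 XOR 0 XOR 1 XOR 0 XOR 1 XOR 1 XOR 0 XOR 1 XOR 1 XOR 0 XOR 0 XOR 1 XOR 1 XOR 1 XOR 0 XOR 1 XOR 0 = 1

1


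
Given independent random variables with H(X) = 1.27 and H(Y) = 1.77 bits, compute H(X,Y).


For independent variables, H(X,Y) = H(X) + H(Y) = 1.27 + 1.77 = 3.04

3.04 bits


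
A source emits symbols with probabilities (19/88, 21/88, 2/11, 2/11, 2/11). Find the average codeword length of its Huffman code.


Huffman construction (repeatedly merge the two least-probable nodes; each merge adds 1 bit to every symbol beneath it): 2/11 + 2/11 = 4/11; 2/11 + 19/88 = 35/88; 21/88 + 4/11 = 53/88; 35/88 + 53/88 = 1. Resulting codeword lengths (in the order the probabilities were given): (2, 2, 3, 3, 2). L_avg = sum(p_i * l_i) = 19/88*2 + 21/88*2 + 2/11*3 + 2/11*3 + 2/11*2 = 26/11 = 2.3636

2.3636 bits


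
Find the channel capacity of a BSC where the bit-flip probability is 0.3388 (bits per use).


H(p) = -p*log2(p) - (1-p)*log2(1-p) = -0.3388*log2(0.3388) - 0.6612*log2(0.6612) = 0.529034 + 0.394632 = 0.9237. C = 1 - H(p) = 1 - 0.9237 = 0.0763

0.0763 bits


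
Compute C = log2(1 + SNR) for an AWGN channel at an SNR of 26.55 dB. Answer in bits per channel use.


SNR_linear = 10^(26.55/10) = 451.8559; C = log2(1 + SNR_linear) = log2(1 + 451.8559) = 8.8229

8.8229 bits/channel use


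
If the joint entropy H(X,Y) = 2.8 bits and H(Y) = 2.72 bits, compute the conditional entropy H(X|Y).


H(X|Y) = H(X,Y) - H(Y) = 2.8 - 2.72 = 0.08

0.08 bits


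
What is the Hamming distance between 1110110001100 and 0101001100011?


Count differing positions: ^ . ^ ^ ^ ^ ^ ^ . ^ ^ ^ ^ = 11 differences

11


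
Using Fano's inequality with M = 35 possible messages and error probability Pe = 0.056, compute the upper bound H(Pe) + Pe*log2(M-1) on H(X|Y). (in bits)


H(Pe) = -Pe*log2(Pe) - (1-Pe)*log2(1-Pe) = -0.056*log2(0.056) - 0.944*log2(0.944) = 0.232872 + 0.078485 = 0.3114. Pe*log2(M-1) = 0.056*log2(34) = 0.284898. Bound = H(Pe) + Pe*log2(M-1) = 0.232872 + 0.078485 + 0.284898 = 0.5963

0.5963 bits


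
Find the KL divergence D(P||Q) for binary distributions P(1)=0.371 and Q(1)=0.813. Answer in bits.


KL = p*log2(p/q) + (1-p)*log2((1-p)/(1-q)) = 0.371*log2(0.371/0.813) + 0.629*log2(0.629/0.187) = 0.6809

0.6809 bits


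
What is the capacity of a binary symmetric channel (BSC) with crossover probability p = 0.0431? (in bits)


H(p) = -p*log2(p) - (1-p)*log2(1-p) = -0.0431*log2(0.0431) - 0.9569*log2(0.9569) = 0.195509 + 0.060820 = 0.2563. C = 1 - H(p) = 1 - 0.2563 = 0.7437

0.7437 bits


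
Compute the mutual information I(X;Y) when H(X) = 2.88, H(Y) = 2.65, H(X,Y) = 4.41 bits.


I(X;Y) = H(X) + H(Y) - H(X,Y) = 2.88 + 2.65 - 4.41 = 1.12

1.12 bits


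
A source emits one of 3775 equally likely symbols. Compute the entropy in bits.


H = log2(n) = log2(3775) = 11.8823

11.8823 bits


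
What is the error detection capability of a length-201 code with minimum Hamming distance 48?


Detection capability = d_min - 1 = 48 - 1 = 47

47 errors


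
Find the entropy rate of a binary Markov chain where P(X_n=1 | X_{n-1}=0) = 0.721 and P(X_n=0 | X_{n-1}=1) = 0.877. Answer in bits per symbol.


Stationary distribution: pi_0 = p10/(p01+p10) = 0.5488, pi_1 = 0.4512. Entropy rate H' = pi_0*H(p01) + pi_1*H(p10) = 0.5488*0.8541 + 0.4512*0.5379 = 0.7114

0.7114 bits/symbol


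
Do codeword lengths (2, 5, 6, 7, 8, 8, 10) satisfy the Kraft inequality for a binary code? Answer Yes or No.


Kraft sum = sum(2^(-l_i)) = 0.3135, need <= 1. Result: satisfied (a binary prefix-free code with these lengths exists)

Yes


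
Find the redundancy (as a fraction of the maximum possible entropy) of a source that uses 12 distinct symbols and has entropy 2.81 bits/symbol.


H_max = log2(K) = log2(12) = 3.585 bits/symbol. Redundancy = 1 - H/H_max = 1 - 2.81/3.585 = 1 - 0.7838 = 0.2162

0.2162


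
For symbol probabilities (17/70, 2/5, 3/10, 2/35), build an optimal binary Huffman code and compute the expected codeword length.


Huffman construction (repeatedly merge the two least-probable nodes; each merge adds 1 bit to every symbol beneath it): 2/35 + 17/70 = 3/10; 3/10 + 3/10 = 3/5; 2/5 + 3/5 = 1. Resulting codeword lengths (in the order the probabilities were given): (3, 1, 2, 3). L_avg = sum(p_i * l_i) = 17/70*3 + 2/5*1 + 3/10*2 + 2/35*3 = 19/10 = 1.9

1.9 bits


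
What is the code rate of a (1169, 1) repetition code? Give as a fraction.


Rate = k/n = 1/1169

1/1169


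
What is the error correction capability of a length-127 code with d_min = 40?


Correction capability = floor((d-1)/2) = floor((40-1)/2) = 19

19 errors


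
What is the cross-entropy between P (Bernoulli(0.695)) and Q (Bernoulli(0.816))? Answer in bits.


H(P,Q) = -p*log2(q) - (1-p)*log2(1-q). -0.695*log2(0.816) = 0.203884; -0.305*log2(0.184) = 0.744878. H(P,Q) = 0.203884 + 0.744878 = 0.9488

0.9488 bits


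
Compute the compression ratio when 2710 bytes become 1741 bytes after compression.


Ratio = original / compressed = 2710 / 1741 = 1.5566

1.5566


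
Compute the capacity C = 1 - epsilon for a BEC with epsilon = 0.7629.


C = 1 - epsilon = 1 - 0.7629 = 0.2371

0.2371 bits


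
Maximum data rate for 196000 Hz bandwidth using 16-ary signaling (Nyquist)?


Rate = 2 * B * log2(M) = 2 * 196000 * 4.0 = 1568000.0

1568000.0 bps


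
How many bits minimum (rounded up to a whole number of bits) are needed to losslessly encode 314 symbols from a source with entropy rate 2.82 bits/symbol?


Minimum bits >= n * H = 314 * 2.82 = 885.48, rounded up to a whole number of bits = 886

886 bits


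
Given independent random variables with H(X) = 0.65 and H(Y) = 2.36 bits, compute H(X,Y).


For independent variables, H(X,Y) = H(X) + H(Y) = 0.65 + 2.36 = 3.01

3.01 bits


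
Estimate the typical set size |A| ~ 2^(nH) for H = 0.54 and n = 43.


log2|A_typical| = nH = 43 * 0.54 = 23.22, so |A_typical| ~ 2^23.22 = 9.770e+06

9.770e+06


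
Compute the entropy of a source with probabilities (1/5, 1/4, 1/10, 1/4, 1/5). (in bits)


H = -sum(p_i * log2(p_i)). Terms: -(1/5)*log2(1/5) = 0.464386; -(1/4)*log2(1/4) = 0.500000; -(1/10)*log2(1/10) = 0.332193; -(1/4)*log2(1/4) = 0.500000; -(1/5)*log2(1/5) = 0.464386. H = 0.464386 + 0.500000 + 0.332193 + 0.500000 + 0.464386 = 2.261

2.261 bits


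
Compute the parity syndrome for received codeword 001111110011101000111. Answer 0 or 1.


Syndrome = XOR of all bits = 0 XOR 0 XOR 1 XOR 1 XOR 1 XOR 1 XOR 1 XOR 1 XOR 0 XOR 0 XOR 1 XOR 1 XOR 1 XOR 0 XOR 1 XOR 0 XOR 0 XOR 0 XOR 1 XOR 1 XOR 1 = 1

1


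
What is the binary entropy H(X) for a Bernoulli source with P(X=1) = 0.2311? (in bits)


H = -p*log2(p) - (1-p)*log2(1-p). -0.2311*log2(0.2311) = 0.488409; -0.7689*log2(0.7689) = 0.291515. H = 0.488409 + 0.291515 = 0.7799

0.7799 bits


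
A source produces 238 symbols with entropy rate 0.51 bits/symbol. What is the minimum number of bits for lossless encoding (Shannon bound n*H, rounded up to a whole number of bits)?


Minimum bits >= n * H = 238 * 0.51 = 121.38, rounded up to a whole number of bits = 122

122 bits


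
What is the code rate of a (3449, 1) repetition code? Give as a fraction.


Rate = k/n = 1/3449

1/3449


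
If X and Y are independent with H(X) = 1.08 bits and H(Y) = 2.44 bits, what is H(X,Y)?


For independent variables, H(X,Y) = H(X) + H(Y) = 1.08 + 2.44 = 3.52

3.52 bits


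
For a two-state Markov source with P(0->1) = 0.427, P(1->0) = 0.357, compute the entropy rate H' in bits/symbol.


Stationary distribution: pi_0 = p10/(p01+p10) = 0.4554, pi_1 = 0.5446. Entropy rate H' = pi_0*H(p01) + pi_1*H(p10) = 0.4554*0.9846 + 0.5446*0.9402 = 0.9604

0.9604 bits/symbol


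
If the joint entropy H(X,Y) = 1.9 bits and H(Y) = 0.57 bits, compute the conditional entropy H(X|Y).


H(X|Y) = H(X,Y) - H(Y) = 1.9 - 0.57 = 1.33

1.33 bits


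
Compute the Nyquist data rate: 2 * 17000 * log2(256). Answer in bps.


Rate = 2 * B * log2(M) = 2 * 17000 * 8.0 = 272000.0

272000.0 bps


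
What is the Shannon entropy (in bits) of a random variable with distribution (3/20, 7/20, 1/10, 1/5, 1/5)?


H = -sum(p_i * log2(p_i)). Terms: -(3/20)*log2(3/20) = 0.410545; -(7/20)*log2(7/20) = 0.530101; -(1/10)*log2(1/10) = 0.332193; -(1/5)*log2(1/5) = 0.464386; -(1/5)*log2(1/5) = 0.464386. H = 0.410545 + 0.530101 + 0.332193 + 0.464386 + 0.464386 = 2.2016

2.2016 bits


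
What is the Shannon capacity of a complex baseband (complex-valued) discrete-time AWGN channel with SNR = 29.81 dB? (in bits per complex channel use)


SNR_linear = 10^(29.81/10) = 957.1941; C = log2(1 + SNR_linear) = log2(1 + 957.1941) = 9.9042

9.9042 bits/channel use


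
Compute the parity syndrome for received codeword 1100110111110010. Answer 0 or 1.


Syndrome = XOR of all bits = 1 XOR 1 XOR 0 XOR 0 XOR 1 XOR 1 XOR 0 XOR 1 XOR 1 XOR 1 XOR 1 XOR 1 XOR 0 XOR 0 XOR 1 XOR 0 = 0

0


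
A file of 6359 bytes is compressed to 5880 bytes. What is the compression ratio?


Ratio = original / compressed = 6359 / 5880 = 1.0815

1.0815


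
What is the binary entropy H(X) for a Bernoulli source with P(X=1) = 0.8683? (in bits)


H = -p*log2(p) - (1-p)*log2(1-p). -0.8683*log2(0.8683) = 0.176903; -0.1317*log2(0.1317) = 0.385179. H = 0.176903 + 0.385179 = 0.5621

0.5621 bits


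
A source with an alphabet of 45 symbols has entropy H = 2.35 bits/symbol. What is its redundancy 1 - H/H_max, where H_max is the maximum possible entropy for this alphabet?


H_max = log2(K) = log2(45) = 5.4919 bits/symbol. Redundancy = 1 - H/H_max = 1 - 2.35/5.4919 = 1 - 0.4279 = 0.5721

0.5721


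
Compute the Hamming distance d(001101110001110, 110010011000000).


Count differing positions: ^ ^ ^ ^ ^ ^ ^ . ^ . . ^ ^ ^ . = 11 differences

11


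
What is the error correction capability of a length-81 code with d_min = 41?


Correction capability = floor((d-1)/2) = floor((41-1)/2) = 20

20 errors


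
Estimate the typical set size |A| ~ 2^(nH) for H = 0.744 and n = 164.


log2|A_typical| = nH = 164 * 0.744 = 122.016, so |A_typical| ~ 2^122.016 = 5.376e+36

5.376e+36


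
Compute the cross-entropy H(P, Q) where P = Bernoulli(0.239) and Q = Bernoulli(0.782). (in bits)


H(P,Q) = -p*log2(q) - (1-p)*log2(1-q). -0.239*log2(0.782) = 0.084788; -0.761*log2(0.218) = 1.672374. H(P,Q) = 0.084788 + 1.672374 = 1.7572

1.7572 bits


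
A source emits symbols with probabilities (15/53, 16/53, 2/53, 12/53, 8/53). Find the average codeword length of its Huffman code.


Huffman construction (repeatedly merge the two least-probable nodes; each merge adds 1 bit to every symbol beneath it): 2/53 + 8/53 = 10/53; 10/53 + 12/53 = 22/53; 15/53 + 16/53 = 31/53; 22/53 + 31/53 = 1. Resulting codeword lengths (in the order the probabilities were given): (2, 2, 3, 2, 3). L_avg = sum(p_i * l_i) = 15/53*2 + 16/53*2 + 2/53*3 + 12/53*2 + 8/53*3 = 116/53 = 2.1887

2.1887 bits


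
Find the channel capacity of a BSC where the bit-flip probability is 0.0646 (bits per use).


H(p) = -p*log2(p) - (1-p)*log2(1-p) = -0.0646*log2(0.0646) - 0.9354*log2(0.9354) = 0.255320 + 0.090121 = 0.3454. C = 1 - H(p) = 1 - 0.3454 = 0.6546

0.6546 bits


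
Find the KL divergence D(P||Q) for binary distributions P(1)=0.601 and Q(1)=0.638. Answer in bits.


KL = p*log2(p/q) + (1-p)*log2((1-p)/(1-q)) = 0.601*log2(0.601/0.638) + 0.399*log2(0.399/0.362) = 0.0042

0.0042 bits


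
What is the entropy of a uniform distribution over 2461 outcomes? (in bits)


H = log2(n) = log2(2461) = 11.265

11.265 bits


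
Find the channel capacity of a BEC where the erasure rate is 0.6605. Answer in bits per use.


C = 1 - epsilon = 1 - 0.6605 = 0.3395

0.3395 bits


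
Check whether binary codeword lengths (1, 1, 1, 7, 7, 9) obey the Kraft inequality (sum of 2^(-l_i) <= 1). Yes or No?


Kraft sum = sum(2^(-l_i)) = 1.5176, need <= 1. Result: violated (a binary prefix-free code with these lengths cannot exist)

No


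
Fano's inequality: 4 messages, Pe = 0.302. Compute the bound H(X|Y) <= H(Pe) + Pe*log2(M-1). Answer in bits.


H(Pe) = -Pe*log2(Pe) - (1-Pe)*log2(1-Pe) = -0.302*log2(0.302) - 0.698*log2(0.698) = 0.521669 + 0.362053 = 0.8837. Pe*log2(M-1) = 0.302*log2(3) = 0.478659. Bound = H(Pe) + Pe*log2(M-1) = 0.521669 + 0.362053 + 0.478659 = 1.3624

1.3624 bits


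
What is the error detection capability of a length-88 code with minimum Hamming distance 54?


Detection capability = d_min - 1 = 54 - 1 = 53

53 errors


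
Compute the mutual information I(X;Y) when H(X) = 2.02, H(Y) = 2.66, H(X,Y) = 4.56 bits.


I(X;Y) = H(X) + H(Y) - H(X,Y) = 2.02 + 2.66 - 4.56 = 0.12

0.12 bits


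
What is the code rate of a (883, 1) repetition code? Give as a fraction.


Rate = k/n = 1/883

1/883


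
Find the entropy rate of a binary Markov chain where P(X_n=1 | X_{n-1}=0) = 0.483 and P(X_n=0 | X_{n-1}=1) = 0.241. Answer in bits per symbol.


Stationary distribution: pi_0 = p10/(p01+p10) = 0.3329, pi_1 = 0.6671. Entropy rate H' = pi_0*H(p01) + pi_1*H(p10) = 0.3329*0.9992 + 0.6671*0.7967 = 0.8641

0.8641 bits/symbol


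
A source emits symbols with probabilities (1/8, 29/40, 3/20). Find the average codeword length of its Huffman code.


Huffman construction (repeatedly merge the two least-probable nodes; each merge adds 1 bit to every symbol beneath it): 1/8 + 3/20 = 11/40; 11/40 + 29/40 = 1. Resulting codeword lengths (in the order the probabilities were given): (2, 1, 2). L_avg = sum(p_i * l_i) = 1/8*2 + 29/40*1 + 3/20*2 = 51/40 = 1.275

1.275 bits


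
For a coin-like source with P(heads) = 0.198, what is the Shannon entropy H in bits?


H = -p*log2(p) - (1-p)*log2(1-p). -0.198*log2(0.198) = 0.462613; -0.802*log2(0.802) = 0.255297. H = 0.462613 + 0.255297 = 0.7179

0.7179 bits


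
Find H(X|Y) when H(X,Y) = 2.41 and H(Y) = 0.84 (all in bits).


H(X|Y) = H(X,Y) - H(Y) = 2.41 - 0.84 = 1.57

1.57 bits


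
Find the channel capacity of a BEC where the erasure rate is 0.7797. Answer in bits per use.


C = 1 - epsilon = 1 - 0.7797 = 0.2203

0.2203 bits


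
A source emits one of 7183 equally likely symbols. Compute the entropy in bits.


H = log2(n) = log2(7183) = 12.8104

12.8104 bits


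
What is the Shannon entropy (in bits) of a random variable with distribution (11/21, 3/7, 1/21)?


H = -sum(p_i * log2(p_i)). Terms: -(11/21)*log2(11/21) = 0.488654; -(3/7)*log2(3/7) = 0.523882; -(1/21)*log2(1/21) = 0.209158. H = 0.488654 + 0.523882 + 0.209158 = 1.2217

1.2217 bits


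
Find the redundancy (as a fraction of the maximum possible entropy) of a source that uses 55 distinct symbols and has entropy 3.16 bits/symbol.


H_max = log2(K) = log2(55) = 5.7814 bits/symbol. Redundancy = 1 - H/H_max = 1 - 3.16/5.7814 = 1 - 0.5466 = 0.4534

0.4534


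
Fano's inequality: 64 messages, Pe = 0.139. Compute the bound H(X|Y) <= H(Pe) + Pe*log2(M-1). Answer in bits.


H(Pe) = -Pe*log2(Pe) - (1-Pe)*log2(1-Pe) = -0.139*log2(0.139) - 0.861*log2(0.861) = 0.395711 + 0.185903 = 0.5816. Pe*log2(M-1) = 0.139*log2(63) = 0.830842. Bound = H(Pe) + Pe*log2(M-1) = 0.395711 + 0.185903 + 0.830842 = 1.4125

1.4125 bits


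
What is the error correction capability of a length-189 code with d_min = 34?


Correction capability = floor((d-1)/2) = floor((34-1)/2) = 16

16 errors
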